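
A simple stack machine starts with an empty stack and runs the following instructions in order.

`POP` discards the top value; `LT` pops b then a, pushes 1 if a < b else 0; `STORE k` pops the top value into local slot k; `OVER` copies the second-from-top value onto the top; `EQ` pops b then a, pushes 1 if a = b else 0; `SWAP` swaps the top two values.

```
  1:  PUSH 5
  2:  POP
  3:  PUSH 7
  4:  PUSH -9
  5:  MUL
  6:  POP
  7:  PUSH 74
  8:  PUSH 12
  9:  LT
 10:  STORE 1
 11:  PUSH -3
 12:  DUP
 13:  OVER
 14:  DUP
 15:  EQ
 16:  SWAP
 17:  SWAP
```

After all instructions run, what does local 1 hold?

PUSH 5  → 5
POP     → (empty)
PUSH 7  → 7
PUSH -9 → 7 -9
MUL     → -63
POP     → (empty)
PUSH 74 → 74
PUSH 12 → 74 12
LT      → 0
STORE 1 → (empty)
PUSH -3 → -3
DUP     → -3 -3
OVER    → -3 -3 -3
DUP     → -3 -3 -3 -3
EQ      → -3 -3 1
SWAP    → -3 1 -3
SWAP    → -3 -3 1

0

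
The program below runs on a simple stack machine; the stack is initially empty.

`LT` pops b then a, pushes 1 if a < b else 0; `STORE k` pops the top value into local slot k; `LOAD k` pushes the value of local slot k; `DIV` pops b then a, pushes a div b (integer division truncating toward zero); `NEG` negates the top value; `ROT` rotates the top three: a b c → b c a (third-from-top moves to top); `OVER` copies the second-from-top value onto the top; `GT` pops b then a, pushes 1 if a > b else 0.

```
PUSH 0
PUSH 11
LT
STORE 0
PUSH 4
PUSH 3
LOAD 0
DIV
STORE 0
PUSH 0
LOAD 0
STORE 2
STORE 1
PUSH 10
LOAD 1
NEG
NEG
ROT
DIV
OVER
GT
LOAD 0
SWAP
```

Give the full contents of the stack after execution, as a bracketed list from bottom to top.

PUSH 0  : [0]
PUSH 11 : [0, 11]
LT      : [1]
STORE 0 : []
PUSH 4  : [4]
PUSH 3  : [4, 3]
LOAD 0  : [4, 3, 1]
DIV     : [4, 3]
STORE 0 : [4]
PUSH 0  : [4, 0]
LOAD 0  : [4, 0, 3]
STORE 2 : [4, 0]
STORE 1 : [4]
PUSH 10 : [4, 10]
LOAD 1  : [4, 10, 0]
NEG     : [4, 10, 0]
NEG     : [4, 10, 0]
ROT     : [10, 0, 4]
DIV     : [10, 0]
OVER    : [10, 0, 10]
GT      : [10, 0]
LOAD 0  : [10, 0, 3]
SWAP    : [10, 3, 0]

[10, 3, 0]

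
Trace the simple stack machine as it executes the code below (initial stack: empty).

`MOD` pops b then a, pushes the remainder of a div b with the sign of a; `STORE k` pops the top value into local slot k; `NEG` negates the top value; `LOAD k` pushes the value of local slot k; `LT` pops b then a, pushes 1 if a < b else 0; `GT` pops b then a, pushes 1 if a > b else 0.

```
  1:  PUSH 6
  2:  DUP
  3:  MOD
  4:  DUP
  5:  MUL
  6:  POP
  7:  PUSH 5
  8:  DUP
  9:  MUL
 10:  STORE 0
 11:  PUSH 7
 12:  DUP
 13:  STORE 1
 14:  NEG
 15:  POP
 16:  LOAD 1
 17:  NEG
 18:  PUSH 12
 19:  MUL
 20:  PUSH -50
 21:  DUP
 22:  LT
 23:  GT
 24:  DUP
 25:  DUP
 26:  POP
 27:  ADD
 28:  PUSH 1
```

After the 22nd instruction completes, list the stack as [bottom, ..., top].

[-84, 0]

PUSH 6   -> 6
DUP      -> 6 6
MOD      -> 0
DUP      -> 0 0
MUL      -> 0
POP      -> (empty)
PUSH 5   -> 5
DUP      -> 5 5
MUL      -> 25
STORE 0  -> (empty)
PUSH 7   -> 7
DUP      -> 7 7
STORE 1  -> 7
NEG      -> -7
POP      -> (empty)
LOAD 1   -> 7
NEG      -> -7
PUSH 12  -> -7 12
MUL      -> -84
PUSH -50 -> -84 -50
DUP      -> -84 -50 -50
LT       -> -84 0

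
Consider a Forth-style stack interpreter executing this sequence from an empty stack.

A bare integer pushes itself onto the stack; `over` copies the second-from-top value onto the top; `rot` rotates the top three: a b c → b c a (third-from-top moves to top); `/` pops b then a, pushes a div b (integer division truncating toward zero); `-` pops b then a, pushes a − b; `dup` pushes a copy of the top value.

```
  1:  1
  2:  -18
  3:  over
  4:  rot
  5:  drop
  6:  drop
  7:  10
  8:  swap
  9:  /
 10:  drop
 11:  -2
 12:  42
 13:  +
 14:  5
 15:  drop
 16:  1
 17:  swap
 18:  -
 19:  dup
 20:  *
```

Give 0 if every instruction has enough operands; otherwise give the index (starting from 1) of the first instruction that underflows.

0

1    -> 1
-18  -> 1 -18
over -> 1 -18 1
rot  -> -18 1 1
drop -> -18 1
drop -> -18
10   -> -18 10
swap -> 10 -18
/    -> 0
drop -> (empty)
-2   -> -2
42   -> -2 42
+    -> 40
5    -> 40 5
drop -> 40
1    -> 40 1
swap -> 1 40
-    -> -39
dup  -> -39 -39
*    -> 1521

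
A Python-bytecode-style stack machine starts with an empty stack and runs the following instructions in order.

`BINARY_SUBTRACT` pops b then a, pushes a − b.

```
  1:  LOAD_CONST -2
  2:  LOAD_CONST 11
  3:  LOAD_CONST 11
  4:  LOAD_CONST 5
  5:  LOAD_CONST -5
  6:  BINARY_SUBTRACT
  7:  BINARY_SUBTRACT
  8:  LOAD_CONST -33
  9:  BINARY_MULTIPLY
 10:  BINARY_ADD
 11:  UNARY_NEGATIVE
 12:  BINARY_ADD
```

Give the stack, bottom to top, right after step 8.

LOAD_CONST -2    [-2]
LOAD_CONST 11    [-2, 11]
LOAD_CONST 11    [-2, 11, 11]
LOAD_CONST 5     [-2, 11, 11, 5]
LOAD_CONST -5    [-2, 11, 11, 5, -5]
BINARY_SUBTRACT  [-2, 11, 11, 10]
BINARY_SUBTRACT  [-2, 11, 1]
LOAD_CONST -33   [-2, 11, 1, -33]

[-2, 11, 1, -33]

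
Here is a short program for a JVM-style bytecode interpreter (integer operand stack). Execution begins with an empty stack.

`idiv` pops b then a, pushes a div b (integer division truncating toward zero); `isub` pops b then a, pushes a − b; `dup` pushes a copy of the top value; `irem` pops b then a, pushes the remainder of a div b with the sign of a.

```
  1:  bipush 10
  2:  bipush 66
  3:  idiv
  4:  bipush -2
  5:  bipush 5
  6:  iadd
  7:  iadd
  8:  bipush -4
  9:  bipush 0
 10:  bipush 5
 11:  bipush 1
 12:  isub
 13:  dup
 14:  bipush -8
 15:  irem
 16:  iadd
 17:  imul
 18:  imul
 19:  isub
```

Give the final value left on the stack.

bipush 10 -> [10]
bipush 66 -> [10, 66]
idiv      -> [0]
bipush -2 -> [0, -2]
bipush 5  -> [0, -2, 5]
iadd      -> [0, 3]
iadd      -> [3]
bipush -4 -> [3, -4]
bipush 0  -> [3, -4, 0]
bipush 5  -> [3, -4, 0, 5]
bipush 1  -> [3, -4, 0, 5, 1]
isub      -> [3, -4, 0, 4]
dup       -> [3, -4, 0, 4, 4]
bipush -8 -> [3, -4, 0, 4, 4, -8]
irem      -> [3, -4, 0, 4, 4]
iadd      -> [3, -4, 0, 8]
imul      -> [3, -4, 0]
imul      -> [3, 0]
isub      -> [3]

3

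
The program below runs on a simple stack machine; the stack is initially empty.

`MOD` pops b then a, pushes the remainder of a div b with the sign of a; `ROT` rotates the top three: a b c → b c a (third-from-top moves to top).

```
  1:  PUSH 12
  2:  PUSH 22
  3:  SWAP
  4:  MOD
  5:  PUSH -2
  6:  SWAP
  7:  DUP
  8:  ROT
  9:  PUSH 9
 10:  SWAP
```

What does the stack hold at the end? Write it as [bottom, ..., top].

[10, 10, 9, -2]

PUSH 12 → 12
PUSH 22 → 12 22
SWAP    → 22 12
MOD     → 10
PUSH -2 → 10 -2
SWAP    → -2 10
DUP     → -2 10 10
ROT     → 10 10 -2
PUSH 9  → 10 10 -2 9
SWAP    → 10 10 9 -2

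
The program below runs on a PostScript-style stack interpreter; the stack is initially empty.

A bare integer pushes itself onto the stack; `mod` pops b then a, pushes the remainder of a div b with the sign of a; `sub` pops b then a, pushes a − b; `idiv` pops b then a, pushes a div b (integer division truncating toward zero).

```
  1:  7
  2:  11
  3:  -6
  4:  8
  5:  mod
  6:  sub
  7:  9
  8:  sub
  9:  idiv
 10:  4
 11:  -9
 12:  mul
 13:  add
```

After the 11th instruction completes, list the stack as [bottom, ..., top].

7    : 7
11   : 7 11
-6   : 7 11 -6
8    : 7 11 -6 8
mod  : 7 11 -6
sub  : 7 17
9    : 7 17 9
sub  : 7 8
idiv : 0
4    : 0 4
-9   : 0 4 -9

[0, 4, -9]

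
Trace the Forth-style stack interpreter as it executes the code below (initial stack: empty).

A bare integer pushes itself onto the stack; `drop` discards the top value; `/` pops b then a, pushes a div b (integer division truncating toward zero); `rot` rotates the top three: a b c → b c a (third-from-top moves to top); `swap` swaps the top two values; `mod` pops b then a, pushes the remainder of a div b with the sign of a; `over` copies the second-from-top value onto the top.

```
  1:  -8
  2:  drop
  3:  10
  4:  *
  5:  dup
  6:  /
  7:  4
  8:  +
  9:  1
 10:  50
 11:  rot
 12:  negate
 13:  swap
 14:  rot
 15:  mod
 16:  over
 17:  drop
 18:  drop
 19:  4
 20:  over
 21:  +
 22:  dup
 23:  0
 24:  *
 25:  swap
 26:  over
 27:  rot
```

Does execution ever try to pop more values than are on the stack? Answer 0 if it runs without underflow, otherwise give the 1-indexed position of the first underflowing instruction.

-8    [-8]
drop  []
10    [10]
*  — needs 2 operands, stack has 1 → underflow

4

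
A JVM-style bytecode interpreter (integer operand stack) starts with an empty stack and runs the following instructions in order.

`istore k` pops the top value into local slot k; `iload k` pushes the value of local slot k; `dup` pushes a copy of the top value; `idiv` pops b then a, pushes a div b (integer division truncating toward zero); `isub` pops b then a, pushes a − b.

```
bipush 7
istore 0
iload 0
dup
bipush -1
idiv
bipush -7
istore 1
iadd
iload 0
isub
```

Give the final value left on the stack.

bipush 7  -> 7
istore 0  -> (empty)
iload 0   -> 7
dup       -> 7 7
bipush -1 -> 7 7 -1
idiv      -> 7 -7
bipush -7 -> 7 -7 -7
istore 1  -> 7 -7
iadd      -> 0
iload 0   -> 0 7
isub      -> -7

-7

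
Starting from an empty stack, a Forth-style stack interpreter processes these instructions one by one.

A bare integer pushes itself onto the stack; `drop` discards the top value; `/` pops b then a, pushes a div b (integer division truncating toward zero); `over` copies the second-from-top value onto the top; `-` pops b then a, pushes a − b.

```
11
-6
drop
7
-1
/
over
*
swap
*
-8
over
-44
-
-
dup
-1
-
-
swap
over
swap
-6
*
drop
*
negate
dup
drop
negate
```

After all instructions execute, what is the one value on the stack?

11     → 11
-6     → 11 -6
drop   → 11
7      → 11 7
-1     → 11 7 -1
/      → 11 -7
over   → 11 -7 11
*      → 11 -77
swap   → -77 11
*      → -847
-8     → -847 -8
over   → -847 -8 -847
-44    → -847 -8 -847 -44
-      → -847 -8 -803
-      → -847 795
dup    → -847 795 795
-1     → -847 795 795 -1
-      → -847 795 796
-      → -847 -1
swap   → -1 -847
over   → -1 -847 -1
swap   → -1 -1 -847
-6     → -1 -1 -847 -6
*      → -1 -1 5082
drop   → -1 -1
*      → 1
negate → -1
dup    → -1 -1
drop   → -1
negate → 1

1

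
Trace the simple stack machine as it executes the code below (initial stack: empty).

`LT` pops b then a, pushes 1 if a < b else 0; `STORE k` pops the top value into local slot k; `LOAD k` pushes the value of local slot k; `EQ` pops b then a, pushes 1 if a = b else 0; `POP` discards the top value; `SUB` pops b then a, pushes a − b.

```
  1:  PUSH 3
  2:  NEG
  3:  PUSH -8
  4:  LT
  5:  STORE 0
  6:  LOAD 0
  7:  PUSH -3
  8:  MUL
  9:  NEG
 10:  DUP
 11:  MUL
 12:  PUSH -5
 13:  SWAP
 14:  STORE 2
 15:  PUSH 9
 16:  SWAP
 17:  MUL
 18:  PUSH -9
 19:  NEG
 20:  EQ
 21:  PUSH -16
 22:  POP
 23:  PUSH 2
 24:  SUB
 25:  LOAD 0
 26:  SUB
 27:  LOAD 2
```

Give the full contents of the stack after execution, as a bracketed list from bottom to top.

PUSH 3    [3]
NEG       [-3]
PUSH -8   [-3, -8]
LT        [0]
STORE 0   []
LOAD 0    [0]
PUSH -3   [0, -3]
MUL       [0]
NEG       [0]
DUP       [0, 0]
MUL       [0]
PUSH -5   [0, -5]
SWAP      [-5, 0]
STORE 2   [-5]
PUSH 9    [-5, 9]
SWAP      [9, -5]
MUL       [-45]
PUSH -9   [-45, -9]
NEG       [-45, 9]
EQ        [0]
PUSH -16  [0, -16]
POP       [0]
PUSH 2    [0, 2]
SUB       [-2]
LOAD 0    [-2, 0]
SUB       [-2]
LOAD 2    [-2, 0]

[-2, 0]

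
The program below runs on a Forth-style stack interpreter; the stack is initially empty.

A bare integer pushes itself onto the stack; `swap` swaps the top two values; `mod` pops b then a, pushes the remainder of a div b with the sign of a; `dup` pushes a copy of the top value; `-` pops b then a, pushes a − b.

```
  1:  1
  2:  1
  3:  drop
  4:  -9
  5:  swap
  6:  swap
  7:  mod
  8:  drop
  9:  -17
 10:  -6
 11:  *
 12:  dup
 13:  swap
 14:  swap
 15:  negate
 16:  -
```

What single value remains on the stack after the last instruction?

204

1      -> 1
1      -> 1 1
drop   -> 1
-9     -> 1 -9
swap   -> -9 1
swap   -> 1 -9
mod    -> 1
drop   -> (empty)
-17    -> -17
-6     -> -17 -6
*      -> 102
dup    -> 102 102
swap   -> 102 102
swap   -> 102 102
negate -> 102 -102
-      -> 204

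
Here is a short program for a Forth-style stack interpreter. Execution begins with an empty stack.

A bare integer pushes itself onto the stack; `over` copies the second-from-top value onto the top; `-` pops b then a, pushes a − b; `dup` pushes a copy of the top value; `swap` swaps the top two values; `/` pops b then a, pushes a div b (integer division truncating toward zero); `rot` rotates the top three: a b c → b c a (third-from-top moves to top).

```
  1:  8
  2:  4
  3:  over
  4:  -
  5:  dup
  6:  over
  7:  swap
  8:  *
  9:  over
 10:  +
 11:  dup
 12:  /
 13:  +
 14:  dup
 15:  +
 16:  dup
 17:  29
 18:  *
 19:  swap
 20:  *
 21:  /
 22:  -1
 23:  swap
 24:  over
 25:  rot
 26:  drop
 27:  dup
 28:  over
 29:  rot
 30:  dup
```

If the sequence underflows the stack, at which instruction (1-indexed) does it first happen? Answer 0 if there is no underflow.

8    → 8
4    → 8 4
over → 8 4 8
-    → 8 -4
dup  → 8 -4 -4
over → 8 -4 -4 -4
swap → 8 -4 -4 -4
*    → 8 -4 16
over → 8 -4 16 -4
+    → 8 -4 12
dup  → 8 -4 12 12
/    → 8 -4 1
+    → 8 -3
dup  → 8 -3 -3
+    → 8 -6
dup  → 8 -6 -6
29   → 8 -6 -6 29
*    → 8 -6 -174
swap → 8 -174 -6
*    → 8 1044
/    → 0
-1   → 0 -1
swap → -1 0
over → -1 0 -1
rot  → 0 -1 -1
drop → 0 -1
dup  → 0 -1 -1
over → 0 -1 -1 -1
rot  → 0 -1 -1 -1
dup  → 0 -1 -1 -1 -1

0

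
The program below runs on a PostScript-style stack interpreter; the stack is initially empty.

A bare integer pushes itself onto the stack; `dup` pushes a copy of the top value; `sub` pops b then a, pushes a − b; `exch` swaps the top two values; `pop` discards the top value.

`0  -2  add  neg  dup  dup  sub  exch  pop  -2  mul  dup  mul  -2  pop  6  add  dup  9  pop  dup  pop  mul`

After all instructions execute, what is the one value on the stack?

36

0     [0]
-2    [0, -2]
add   [-2]
neg   [2]
dup   [2, 2]
dup   [2, 2, 2]
sub   [2, 0]
exch  [0, 2]
pop   [0]
-2    [0, -2]
mul   [0]
dup   [0, 0]
mul   [0]
-2    [0, -2]
pop   [0]
6     [0, 6]
add   [6]
dup   [6, 6]
9     [6, 6, 9]
pop   [6, 6]
dup   [6, 6, 6]
pop   [6, 6]
mul   [36]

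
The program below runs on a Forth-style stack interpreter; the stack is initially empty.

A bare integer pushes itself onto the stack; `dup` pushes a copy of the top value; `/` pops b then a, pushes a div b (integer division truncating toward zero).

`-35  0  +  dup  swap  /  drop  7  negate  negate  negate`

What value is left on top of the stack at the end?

-35     [-35]
0       [-35, 0]
+       [-35]
dup     [-35, -35]
swap    [-35, -35]
/       [1]
drop    []
7       [7]
negate  [-7]
negate  [7]
negate  [-7]

-7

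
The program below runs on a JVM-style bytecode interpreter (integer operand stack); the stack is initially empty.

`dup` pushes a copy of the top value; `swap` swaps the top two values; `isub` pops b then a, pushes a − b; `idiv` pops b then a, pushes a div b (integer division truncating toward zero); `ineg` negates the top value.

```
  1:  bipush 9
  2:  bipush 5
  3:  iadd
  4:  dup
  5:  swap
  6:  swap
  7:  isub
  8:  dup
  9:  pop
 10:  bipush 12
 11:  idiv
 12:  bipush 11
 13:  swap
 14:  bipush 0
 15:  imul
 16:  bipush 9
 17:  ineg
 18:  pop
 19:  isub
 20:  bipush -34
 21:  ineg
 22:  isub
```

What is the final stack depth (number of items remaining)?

1

bipush 9   -> [9]
bipush 5   -> [9, 5]
iadd       -> [14]
dup        -> [14, 14]
swap       -> [14, 14]
swap       -> [14, 14]
isub       -> [0]
dup        -> [0, 0]
pop        -> [0]
bipush 12  -> [0, 12]
idiv       -> [0]
bipush 11  -> [0, 11]
swap       -> [11, 0]
bipush 0   -> [11, 0, 0]
imul       -> [11, 0]
bipush 9   -> [11, 0, 9]
ineg       -> [11, 0, -9]
pop        -> [11, 0]
isub       -> [11]
bipush -34 -> [11, -34]
ineg       -> [11, 34]
isub       -> [-23]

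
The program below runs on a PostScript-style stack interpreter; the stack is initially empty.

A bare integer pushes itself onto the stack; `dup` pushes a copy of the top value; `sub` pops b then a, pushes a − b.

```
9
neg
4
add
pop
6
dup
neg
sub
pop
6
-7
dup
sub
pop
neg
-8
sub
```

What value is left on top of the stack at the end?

2

9   → 9
neg → -9
4   → -9 4
add → -5
pop → (empty)
6   → 6
dup → 6 6
neg → 6 -6
sub → 12
pop → (empty)
6   → 6
-7  → 6 -7
dup → 6 -7 -7
sub → 6 0
pop → 6
neg → -6
-8  → -6 -8
sub → 2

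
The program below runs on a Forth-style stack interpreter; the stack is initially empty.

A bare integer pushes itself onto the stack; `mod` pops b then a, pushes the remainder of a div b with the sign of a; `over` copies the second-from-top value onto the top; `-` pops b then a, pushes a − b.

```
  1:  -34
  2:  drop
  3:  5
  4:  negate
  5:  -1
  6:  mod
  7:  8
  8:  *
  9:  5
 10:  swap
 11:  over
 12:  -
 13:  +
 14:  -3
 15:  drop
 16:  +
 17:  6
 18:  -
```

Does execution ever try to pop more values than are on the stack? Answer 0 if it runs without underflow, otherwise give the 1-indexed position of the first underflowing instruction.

16

-34    : [-34]
drop   : []
5      : [5]
negate : [-5]
-1     : [-5, -1]
mod    : [0]
8      : [0, 8]
*      : [0]
5      : [0, 5]
swap   : [5, 0]
over   : [5, 0, 5]
-      : [5, -5]
+      : [0]
-3     : [0, -3]
drop   : [0]
+  — needs 2 operands, stack has 1 → underflow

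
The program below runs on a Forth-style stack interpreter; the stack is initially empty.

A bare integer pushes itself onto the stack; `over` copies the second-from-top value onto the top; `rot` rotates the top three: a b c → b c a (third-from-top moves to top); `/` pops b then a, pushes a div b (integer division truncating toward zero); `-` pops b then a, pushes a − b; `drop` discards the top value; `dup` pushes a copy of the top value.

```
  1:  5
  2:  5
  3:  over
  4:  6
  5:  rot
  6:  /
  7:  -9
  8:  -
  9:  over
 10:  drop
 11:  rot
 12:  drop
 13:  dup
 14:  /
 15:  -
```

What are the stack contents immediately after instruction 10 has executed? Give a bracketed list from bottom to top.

[5, 5, 10]

5    : [5]
5    : [5, 5]
over : [5, 5, 5]
6    : [5, 5, 5, 6]
rot  : [5, 5, 6, 5]
/    : [5, 5, 1]
-9   : [5, 5, 1, -9]
-    : [5, 5, 10]
over : [5, 5, 10, 5]
drop : [5, 5, 10]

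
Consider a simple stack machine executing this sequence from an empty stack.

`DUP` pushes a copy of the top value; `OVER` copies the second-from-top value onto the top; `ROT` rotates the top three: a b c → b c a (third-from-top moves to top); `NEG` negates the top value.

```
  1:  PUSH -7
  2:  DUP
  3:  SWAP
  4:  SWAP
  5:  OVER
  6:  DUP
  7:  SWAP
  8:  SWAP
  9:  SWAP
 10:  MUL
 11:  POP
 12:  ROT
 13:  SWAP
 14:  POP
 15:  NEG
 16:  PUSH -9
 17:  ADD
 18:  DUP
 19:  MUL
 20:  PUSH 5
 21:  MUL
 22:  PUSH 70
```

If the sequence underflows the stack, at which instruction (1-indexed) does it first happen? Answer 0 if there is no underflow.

12

PUSH -7 → -7
DUP     → -7 -7
SWAP    → -7 -7
SWAP    → -7 -7
OVER    → -7 -7 -7
DUP     → -7 -7 -7 -7
SWAP    → -7 -7 -7 -7
SWAP    → -7 -7 -7 -7
SWAP    → -7 -7 -7 -7
MUL     → -7 -7 49
POP     → -7 -7
ROT  — needs 3 operands, stack has 2 → underflow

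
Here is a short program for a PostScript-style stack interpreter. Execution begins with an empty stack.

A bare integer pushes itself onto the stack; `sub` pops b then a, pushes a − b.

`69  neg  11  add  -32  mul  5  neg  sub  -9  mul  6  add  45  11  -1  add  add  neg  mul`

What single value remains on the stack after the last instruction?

920865

69  → [69]
neg → [-69]
11  → [-69, 11]
add → [-58]
-32 → [-58, -32]
mul → [1856]
5   → [1856, 5]
neg → [1856, -5]
sub → [1861]
-9  → [1861, -9]
mul → [-16749]
6   → [-16749, 6]
add → [-16743]
45  → [-16743, 45]
11  → [-16743, 45, 11]
-1  → [-16743, 45, 11, -1]
add → [-16743, 45, 10]
add → [-16743, 55]
neg → [-16743, -55]
mul → [920865]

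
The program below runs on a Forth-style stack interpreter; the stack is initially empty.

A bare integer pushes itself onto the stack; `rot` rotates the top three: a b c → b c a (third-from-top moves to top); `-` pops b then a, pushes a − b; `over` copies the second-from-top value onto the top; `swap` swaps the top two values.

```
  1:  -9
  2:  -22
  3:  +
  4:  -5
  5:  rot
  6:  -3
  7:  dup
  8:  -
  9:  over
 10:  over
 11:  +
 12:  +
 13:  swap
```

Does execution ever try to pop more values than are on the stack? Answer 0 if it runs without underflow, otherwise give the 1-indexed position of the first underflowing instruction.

-9  → -9
-22 → -9 -22
+   → -31
-5  → -31 -5
rot  — needs 3 operands, stack has 2 → underflow

5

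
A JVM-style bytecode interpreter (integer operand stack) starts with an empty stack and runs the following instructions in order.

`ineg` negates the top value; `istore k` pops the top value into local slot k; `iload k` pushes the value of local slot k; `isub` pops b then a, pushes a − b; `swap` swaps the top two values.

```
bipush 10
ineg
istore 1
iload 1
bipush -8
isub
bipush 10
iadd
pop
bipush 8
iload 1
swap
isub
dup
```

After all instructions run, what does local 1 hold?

bipush 10 : 10
ineg      : -10
istore 1  : (empty)
iload 1   : -10
bipush -8 : -10 -8
isub      : -2
bipush 10 : -2 10
iadd      : 8
pop       : (empty)
bipush 8  : 8
iload 1   : 8 -10
swap      : -10 8
isub      : -18
dup       : -18 -18

-10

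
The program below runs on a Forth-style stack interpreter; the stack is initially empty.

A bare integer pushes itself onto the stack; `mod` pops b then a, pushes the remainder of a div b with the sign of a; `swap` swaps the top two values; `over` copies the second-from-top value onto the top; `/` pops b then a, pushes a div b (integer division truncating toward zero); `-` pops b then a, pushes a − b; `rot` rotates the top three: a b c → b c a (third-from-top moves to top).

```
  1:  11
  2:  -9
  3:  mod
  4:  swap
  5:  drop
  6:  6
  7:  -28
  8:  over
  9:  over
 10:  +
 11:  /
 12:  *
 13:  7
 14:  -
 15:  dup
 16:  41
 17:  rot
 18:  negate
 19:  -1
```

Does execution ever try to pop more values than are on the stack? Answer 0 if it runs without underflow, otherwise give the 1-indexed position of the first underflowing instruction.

4

11   [11]
-9   [11, -9]
mod  [2]
swap  — needs 2 operands, stack has 1 → underflow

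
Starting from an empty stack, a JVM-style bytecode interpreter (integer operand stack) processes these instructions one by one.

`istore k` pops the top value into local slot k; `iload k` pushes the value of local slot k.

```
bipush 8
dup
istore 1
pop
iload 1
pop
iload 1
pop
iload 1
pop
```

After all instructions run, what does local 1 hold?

bipush 8 -> 8
dup      -> 8 8
istore 1 -> 8
pop      -> (empty)
iload 1  -> 8
pop      -> (empty)
iload 1  -> 8
pop      -> (empty)
iload 1  -> 8
pop      -> (empty)

8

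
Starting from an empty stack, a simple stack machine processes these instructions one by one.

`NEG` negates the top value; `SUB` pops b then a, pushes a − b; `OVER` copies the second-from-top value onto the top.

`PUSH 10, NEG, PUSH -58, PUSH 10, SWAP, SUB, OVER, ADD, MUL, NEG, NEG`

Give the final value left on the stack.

-580

PUSH 10  → 10
NEG      → -10
PUSH -58 → -10 -58
PUSH 10  → -10 -58 10
SWAP     → -10 10 -58
SUB      → -10 68
OVER     → -10 68 -10
ADD      → -10 58
MUL      → -580
NEG      → 580
NEG      → -580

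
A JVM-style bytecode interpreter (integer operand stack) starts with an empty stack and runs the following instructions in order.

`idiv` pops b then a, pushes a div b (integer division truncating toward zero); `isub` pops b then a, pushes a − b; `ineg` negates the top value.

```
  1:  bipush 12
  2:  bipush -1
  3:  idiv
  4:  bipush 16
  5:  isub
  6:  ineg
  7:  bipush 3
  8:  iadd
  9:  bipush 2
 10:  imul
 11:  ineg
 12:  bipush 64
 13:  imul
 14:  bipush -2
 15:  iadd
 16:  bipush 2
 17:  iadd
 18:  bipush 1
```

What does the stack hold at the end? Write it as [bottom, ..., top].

bipush 12 : 12
bipush -1 : 12 -1
idiv      : -12
bipush 16 : -12 16
isub      : -28
ineg      : 28
bipush 3  : 28 3
iadd      : 31
bipush 2  : 31 2
imul      : 62
ineg      : -62
bipush 64 : -62 64
imul      : -3968
bipush -2 : -3968 -2
iadd      : -3970
bipush 2  : -3970 2
iadd      : -3968
bipush 1  : -3968 1

[-3968, 1]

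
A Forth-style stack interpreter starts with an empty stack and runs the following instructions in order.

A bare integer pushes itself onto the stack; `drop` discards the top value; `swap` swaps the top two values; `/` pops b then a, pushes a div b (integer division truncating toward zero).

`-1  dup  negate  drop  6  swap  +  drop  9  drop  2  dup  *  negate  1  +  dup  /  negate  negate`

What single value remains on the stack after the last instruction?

1

-1     → [-1]
dup    → [-1, -1]
negate → [-1, 1]
drop   → [-1]
6      → [-1, 6]
swap   → [6, -1]
+      → [5]
drop   → []
9      → [9]
drop   → []
2      → [2]
dup    → [2, 2]
*      → [4]
negate → [-4]
1      → [-4, 1]
+      → [-3]
dup    → [-3, -3]
/      → [1]
negate → [-1]
negate → [1]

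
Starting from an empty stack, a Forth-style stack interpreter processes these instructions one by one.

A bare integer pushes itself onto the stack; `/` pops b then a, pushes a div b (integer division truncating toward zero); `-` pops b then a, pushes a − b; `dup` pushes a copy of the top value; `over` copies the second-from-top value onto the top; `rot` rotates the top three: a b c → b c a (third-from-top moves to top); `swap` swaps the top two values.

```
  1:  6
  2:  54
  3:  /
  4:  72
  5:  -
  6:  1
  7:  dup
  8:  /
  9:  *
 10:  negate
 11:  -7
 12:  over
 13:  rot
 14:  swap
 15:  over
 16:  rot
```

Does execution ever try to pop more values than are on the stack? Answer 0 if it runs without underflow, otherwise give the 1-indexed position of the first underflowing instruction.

6      -> 6
54     -> 6 54
/      -> 0
72     -> 0 72
-      -> -72
1      -> -72 1
dup    -> -72 1 1
/      -> -72 1
*      -> -72
negate -> 72
-7     -> 72 -7
over   -> 72 -7 72
rot    -> -7 72 72
swap   -> -7 72 72
over   -> -7 72 72 72
rot    -> -7 72 72 72

0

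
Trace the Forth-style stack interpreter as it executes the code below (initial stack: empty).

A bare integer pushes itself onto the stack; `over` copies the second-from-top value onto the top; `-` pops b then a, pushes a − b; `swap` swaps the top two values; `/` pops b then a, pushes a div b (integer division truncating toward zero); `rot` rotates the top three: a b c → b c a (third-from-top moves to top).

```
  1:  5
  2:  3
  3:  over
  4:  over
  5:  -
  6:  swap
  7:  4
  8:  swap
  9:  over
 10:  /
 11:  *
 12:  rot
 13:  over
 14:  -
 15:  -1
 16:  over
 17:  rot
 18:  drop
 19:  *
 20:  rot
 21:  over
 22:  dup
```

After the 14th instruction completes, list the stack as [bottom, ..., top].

5    : [5]
3    : [5, 3]
over : [5, 3, 5]
over : [5, 3, 5, 3]
-    : [5, 3, 2]
swap : [5, 2, 3]
4    : [5, 2, 3, 4]
swap : [5, 2, 4, 3]
over : [5, 2, 4, 3, 4]
/    : [5, 2, 4, 0]
*    : [5, 2, 0]
rot  : [2, 0, 5]
over : [2, 0, 5, 0]
-    : [2, 0, 5]

[2, 0, 5]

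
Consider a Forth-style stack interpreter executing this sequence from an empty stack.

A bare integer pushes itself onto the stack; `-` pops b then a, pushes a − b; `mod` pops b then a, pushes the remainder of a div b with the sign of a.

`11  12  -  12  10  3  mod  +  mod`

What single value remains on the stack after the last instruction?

-1

11  : [11]
12  : [11, 12]
-   : [-1]
12  : [-1, 12]
10  : [-1, 12, 10]
3   : [-1, 12, 10, 3]
mod : [-1, 12, 1]
+   : [-1, 13]
mod : [-1]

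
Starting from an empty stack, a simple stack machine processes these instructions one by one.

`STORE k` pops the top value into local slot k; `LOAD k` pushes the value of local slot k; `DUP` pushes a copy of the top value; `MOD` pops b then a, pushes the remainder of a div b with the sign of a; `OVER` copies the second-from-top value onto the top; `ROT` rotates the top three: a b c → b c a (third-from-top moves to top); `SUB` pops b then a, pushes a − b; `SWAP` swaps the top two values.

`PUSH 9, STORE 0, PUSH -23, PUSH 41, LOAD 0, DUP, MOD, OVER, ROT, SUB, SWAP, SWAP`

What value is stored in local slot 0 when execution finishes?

PUSH 9   -> 9
STORE 0  -> (empty)
PUSH -23 -> -23
PUSH 41  -> -23 41
LOAD 0   -> -23 41 9
DUP      -> -23 41 9 9
MOD      -> -23 41 0
OVER     -> -23 41 0 41
ROT      -> -23 0 41 41
SUB      -> -23 0 0
SWAP     -> -23 0 0
SWAP     -> -23 0 0

9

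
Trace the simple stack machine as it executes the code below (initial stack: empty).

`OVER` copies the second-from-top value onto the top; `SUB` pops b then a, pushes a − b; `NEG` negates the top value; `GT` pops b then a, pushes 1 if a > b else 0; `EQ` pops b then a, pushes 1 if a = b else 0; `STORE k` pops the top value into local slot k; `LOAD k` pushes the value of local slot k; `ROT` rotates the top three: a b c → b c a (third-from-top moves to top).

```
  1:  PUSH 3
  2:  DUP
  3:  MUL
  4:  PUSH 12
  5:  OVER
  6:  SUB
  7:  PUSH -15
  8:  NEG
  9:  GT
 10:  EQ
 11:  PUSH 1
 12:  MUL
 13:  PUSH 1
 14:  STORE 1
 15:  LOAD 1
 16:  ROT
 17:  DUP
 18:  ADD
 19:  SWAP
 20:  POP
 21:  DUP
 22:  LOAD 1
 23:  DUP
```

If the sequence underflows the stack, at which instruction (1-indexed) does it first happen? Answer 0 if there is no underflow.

PUSH 3    [3]
DUP       [3, 3]
MUL       [9]
PUSH 12   [9, 12]
OVER      [9, 12, 9]
SUB       [9, 3]
PUSH -15  [9, 3, -15]
NEG       [9, 3, 15]
GT        [9, 0]
EQ        [0]
PUSH 1    [0, 1]
MUL       [0]
PUSH 1    [0, 1]
STORE 1   [0]
LOAD 1    [0, 1]
ROT  — needs 3 operands, stack has 2 → underflow

16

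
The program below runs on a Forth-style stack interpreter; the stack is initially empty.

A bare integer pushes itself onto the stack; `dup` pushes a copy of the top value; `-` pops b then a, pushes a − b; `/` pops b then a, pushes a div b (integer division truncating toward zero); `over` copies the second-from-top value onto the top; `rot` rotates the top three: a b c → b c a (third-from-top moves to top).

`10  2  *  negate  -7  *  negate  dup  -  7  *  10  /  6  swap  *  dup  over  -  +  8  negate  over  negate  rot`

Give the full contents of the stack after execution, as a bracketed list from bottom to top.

[-8, 0, 0]

10     : [10]
2      : [10, 2]
*      : [20]
negate : [-20]
-7     : [-20, -7]
*      : [140]
negate : [-140]
dup    : [-140, -140]
-      : [0]
7      : [0, 7]
*      : [0]
10     : [0, 10]
/      : [0]
6      : [0, 6]
swap   : [6, 0]
*      : [0]
dup    : [0, 0]
over   : [0, 0, 0]
-      : [0, 0]
+      : [0]
8      : [0, 8]
negate : [0, -8]
over   : [0, -8, 0]
negate : [0, -8, 0]
rot    : [-8, 0, 0]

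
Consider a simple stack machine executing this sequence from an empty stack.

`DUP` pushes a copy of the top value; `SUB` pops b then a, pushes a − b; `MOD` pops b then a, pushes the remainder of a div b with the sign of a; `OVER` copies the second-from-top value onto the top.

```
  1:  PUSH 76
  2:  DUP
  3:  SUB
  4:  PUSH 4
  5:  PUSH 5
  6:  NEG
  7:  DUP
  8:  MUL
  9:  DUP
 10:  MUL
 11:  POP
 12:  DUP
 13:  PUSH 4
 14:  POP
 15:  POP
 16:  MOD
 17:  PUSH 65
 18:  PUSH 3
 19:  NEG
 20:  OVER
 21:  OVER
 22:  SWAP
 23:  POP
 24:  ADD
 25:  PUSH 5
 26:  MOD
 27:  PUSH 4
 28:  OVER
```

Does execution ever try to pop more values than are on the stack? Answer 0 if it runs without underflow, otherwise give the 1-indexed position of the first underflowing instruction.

0

PUSH 76  [76]
DUP      [76, 76]
SUB      [0]
PUSH 4   [0, 4]
PUSH 5   [0, 4, 5]
NEG      [0, 4, -5]
DUP      [0, 4, -5, -5]
MUL      [0, 4, 25]
DUP      [0, 4, 25, 25]
MUL      [0, 4, 625]
POP      [0, 4]
DUP      [0, 4, 4]
PUSH 4   [0, 4, 4, 4]
POP      [0, 4, 4]
POP      [0, 4]
MOD      [0]
PUSH 65  [0, 65]
PUSH 3   [0, 65, 3]
NEG      [0, 65, -3]
OVER     [0, 65, -3, 65]
OVER     [0, 65, -3, 65, -3]
SWAP     [0, 65, -3, -3, 65]
POP      [0, 65, -3, -3]
ADD      [0, 65, -6]
PUSH 5   [0, 65, -6, 5]
MOD      [0, 65, -1]
PUSH 4   [0, 65, -1, 4]
OVER     [0, 65, -1, 4, -1]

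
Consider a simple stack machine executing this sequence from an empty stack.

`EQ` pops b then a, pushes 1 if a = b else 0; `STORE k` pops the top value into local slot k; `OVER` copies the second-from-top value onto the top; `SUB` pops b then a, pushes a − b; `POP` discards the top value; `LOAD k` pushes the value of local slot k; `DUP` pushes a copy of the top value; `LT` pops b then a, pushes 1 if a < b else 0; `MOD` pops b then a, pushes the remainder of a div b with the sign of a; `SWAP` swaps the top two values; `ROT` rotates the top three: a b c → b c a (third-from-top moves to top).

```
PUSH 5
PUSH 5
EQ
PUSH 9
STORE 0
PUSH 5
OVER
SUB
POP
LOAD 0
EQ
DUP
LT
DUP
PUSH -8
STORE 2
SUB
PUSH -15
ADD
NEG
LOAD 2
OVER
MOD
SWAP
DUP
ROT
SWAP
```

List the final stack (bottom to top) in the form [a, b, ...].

PUSH 5    5
PUSH 5    5 5
EQ        1
PUSH 9    1 9
STORE 0   1
PUSH 5    1 5
OVER      1 5 1
SUB       1 4
POP       1
LOAD 0    1 9
EQ        0
DUP       0 0
LT        0
DUP       0 0
PUSH -8   0 0 -8
STORE 2   0 0
SUB       0
PUSH -15  0 -15
ADD       -15
NEG       15
LOAD 2    15 -8
OVER      15 -8 15
MOD       15 -8
SWAP      -8 15
DUP       -8 15 15
ROT       15 15 -8
SWAP      15 -8 15

[15, -8, 15]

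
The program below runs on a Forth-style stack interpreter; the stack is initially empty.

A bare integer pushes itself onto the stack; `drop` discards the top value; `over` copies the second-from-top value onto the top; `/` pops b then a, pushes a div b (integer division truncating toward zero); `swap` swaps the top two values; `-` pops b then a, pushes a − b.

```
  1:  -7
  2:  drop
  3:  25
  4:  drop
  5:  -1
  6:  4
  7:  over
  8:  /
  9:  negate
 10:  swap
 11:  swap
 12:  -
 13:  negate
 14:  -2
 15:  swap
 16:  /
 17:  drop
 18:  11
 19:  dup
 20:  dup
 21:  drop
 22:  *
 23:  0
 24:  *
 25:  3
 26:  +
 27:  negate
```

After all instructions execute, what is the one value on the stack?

-7     : [-7]
drop   : []
25     : [25]
drop   : []
-1     : [-1]
4      : [-1, 4]
over   : [-1, 4, -1]
/      : [-1, -4]
negate : [-1, 4]
swap   : [4, -1]
swap   : [-1, 4]
-      : [-5]
negate : [5]
-2     : [5, -2]
swap   : [-2, 5]
/      : [0]
drop   : []
11     : [11]
dup    : [11, 11]
dup    : [11, 11, 11]
drop   : [11, 11]
*      : [121]
0      : [121, 0]
*      : [0]
3      : [0, 3]
+      : [3]
negate : [-3]

-3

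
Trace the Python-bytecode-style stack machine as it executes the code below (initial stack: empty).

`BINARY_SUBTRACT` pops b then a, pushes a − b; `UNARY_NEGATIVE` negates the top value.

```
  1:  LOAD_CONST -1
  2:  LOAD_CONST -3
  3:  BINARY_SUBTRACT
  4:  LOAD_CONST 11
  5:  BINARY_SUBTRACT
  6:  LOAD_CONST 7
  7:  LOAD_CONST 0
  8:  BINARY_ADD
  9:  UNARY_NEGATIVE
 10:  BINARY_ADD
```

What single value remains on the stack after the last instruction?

LOAD_CONST -1    [-1]
LOAD_CONST -3    [-1, -3]
BINARY_SUBTRACT  [2]
LOAD_CONST 11    [2, 11]
BINARY_SUBTRACT  [-9]
LOAD_CONST 7     [-9, 7]
LOAD_CONST 0     [-9, 7, 0]
BINARY_ADD       [-9, 7]
UNARY_NEGATIVE   [-9, -7]
BINARY_ADD       [-16]

-16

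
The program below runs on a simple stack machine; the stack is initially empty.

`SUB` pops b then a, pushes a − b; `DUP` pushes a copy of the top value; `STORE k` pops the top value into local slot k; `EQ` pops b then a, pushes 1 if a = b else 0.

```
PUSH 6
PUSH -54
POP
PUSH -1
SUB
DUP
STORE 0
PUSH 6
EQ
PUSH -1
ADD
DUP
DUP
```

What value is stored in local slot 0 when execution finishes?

PUSH 6    6
PUSH -54  6 -54
POP       6
PUSH -1   6 -1
SUB       7
DUP       7 7
STORE 0   7
PUSH 6    7 6
EQ        0
PUSH -1   0 -1
ADD       -1
DUP       -1 -1
DUP       -1 -1 -1

7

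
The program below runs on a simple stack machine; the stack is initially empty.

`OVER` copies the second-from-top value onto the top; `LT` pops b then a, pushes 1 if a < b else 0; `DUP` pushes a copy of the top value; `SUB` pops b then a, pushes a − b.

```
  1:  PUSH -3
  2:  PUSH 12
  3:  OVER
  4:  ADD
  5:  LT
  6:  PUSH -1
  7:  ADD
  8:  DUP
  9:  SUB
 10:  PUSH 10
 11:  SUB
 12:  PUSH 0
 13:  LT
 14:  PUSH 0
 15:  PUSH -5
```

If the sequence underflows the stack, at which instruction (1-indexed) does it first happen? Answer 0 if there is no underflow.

PUSH -3 → -3
PUSH 12 → -3 12
OVER    → -3 12 -3
ADD     → -3 9
LT      → 1
PUSH -1 → 1 -1
ADD     → 0
DUP     → 0 0
SUB     → 0
PUSH 10 → 0 10
SUB     → -10
PUSH 0  → -10 0
LT      → 1
PUSH 0  → 1 0
PUSH -5 → 1 0 -5

0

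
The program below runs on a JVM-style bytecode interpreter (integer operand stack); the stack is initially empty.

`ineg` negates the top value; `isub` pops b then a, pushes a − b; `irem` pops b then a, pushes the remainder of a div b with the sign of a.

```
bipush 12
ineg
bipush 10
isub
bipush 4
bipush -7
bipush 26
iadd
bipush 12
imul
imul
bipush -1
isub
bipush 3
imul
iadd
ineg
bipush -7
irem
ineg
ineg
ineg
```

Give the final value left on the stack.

1

bipush 12 -> 12
ineg      -> -12
bipush 10 -> -12 10
isub      -> -22
bipush 4  -> -22 4
bipush -7 -> -22 4 -7
bipush 26 -> -22 4 -7 26
iadd      -> -22 4 19
bipush 12 -> -22 4 19 12
imul      -> -22 4 228
imul      -> -22 912
bipush -1 -> -22 912 -1
isub      -> -22 913
bipush 3  -> -22 913 3
imul      -> -22 2739
iadd      -> 2717
ineg      -> -2717
bipush -7 -> -2717 -7
irem      -> -1
ineg      -> 1
ineg      -> -1
ineg      -> 1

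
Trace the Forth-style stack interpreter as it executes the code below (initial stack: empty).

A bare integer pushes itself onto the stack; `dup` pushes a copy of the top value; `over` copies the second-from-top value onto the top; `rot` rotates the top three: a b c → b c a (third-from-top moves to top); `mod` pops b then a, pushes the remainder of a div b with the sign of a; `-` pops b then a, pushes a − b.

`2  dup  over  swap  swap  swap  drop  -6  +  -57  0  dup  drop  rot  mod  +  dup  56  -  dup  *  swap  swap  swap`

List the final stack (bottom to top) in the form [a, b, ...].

[2, 12769, -57]

2     [2]
dup   [2, 2]
over  [2, 2, 2]
swap  [2, 2, 2]
swap  [2, 2, 2]
swap  [2, 2, 2]
drop  [2, 2]
-6    [2, 2, -6]
+     [2, -4]
-57   [2, -4, -57]
0     [2, -4, -57, 0]
dup   [2, -4, -57, 0, 0]
drop  [2, -4, -57, 0]
rot   [2, -57, 0, -4]
mod   [2, -57, 0]
+     [2, -57]
dup   [2, -57, -57]
56    [2, -57, -57, 56]
-     [2, -57, -113]
dup   [2, -57, -113, -113]
*     [2, -57, 12769]
swap  [2, 12769, -57]
swap  [2, -57, 12769]
swap  [2, 12769, -57]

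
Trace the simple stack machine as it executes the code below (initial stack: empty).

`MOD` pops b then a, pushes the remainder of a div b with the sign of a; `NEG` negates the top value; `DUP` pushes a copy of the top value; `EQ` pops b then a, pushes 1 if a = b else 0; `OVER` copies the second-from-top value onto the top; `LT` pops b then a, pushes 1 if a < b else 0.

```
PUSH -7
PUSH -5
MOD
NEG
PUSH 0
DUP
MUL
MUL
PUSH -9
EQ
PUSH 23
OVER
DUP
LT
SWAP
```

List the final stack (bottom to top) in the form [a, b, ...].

PUSH -7 -> -7
PUSH -5 -> -7 -5
MOD     -> -2
NEG     -> 2
PUSH 0  -> 2 0
DUP     -> 2 0 0
MUL     -> 2 0
MUL     -> 0
PUSH -9 -> 0 -9
EQ      -> 0
PUSH 23 -> 0 23
OVER    -> 0 23 0
DUP     -> 0 23 0 0
LT      -> 0 23 0
SWAP    -> 0 0 23

[0, 0, 23]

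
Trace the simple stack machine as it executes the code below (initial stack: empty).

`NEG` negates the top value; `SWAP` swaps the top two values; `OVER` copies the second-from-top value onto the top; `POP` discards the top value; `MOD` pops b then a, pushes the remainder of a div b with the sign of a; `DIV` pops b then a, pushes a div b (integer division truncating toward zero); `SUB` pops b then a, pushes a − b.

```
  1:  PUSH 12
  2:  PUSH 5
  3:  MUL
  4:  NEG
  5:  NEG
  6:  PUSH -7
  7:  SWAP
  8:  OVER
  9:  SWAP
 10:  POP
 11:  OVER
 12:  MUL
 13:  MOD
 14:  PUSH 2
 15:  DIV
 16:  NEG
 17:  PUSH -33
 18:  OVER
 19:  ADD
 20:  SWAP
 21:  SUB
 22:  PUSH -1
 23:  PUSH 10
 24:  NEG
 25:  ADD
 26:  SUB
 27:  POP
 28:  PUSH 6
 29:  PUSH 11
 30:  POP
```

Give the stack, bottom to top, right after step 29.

PUSH 12  : [12]
PUSH 5   : [12, 5]
MUL      : [60]
NEG      : [-60]
NEG      : [60]
PUSH -7  : [60, -7]
SWAP     : [-7, 60]
OVER     : [-7, 60, -7]
SWAP     : [-7, -7, 60]
POP      : [-7, -7]
OVER     : [-7, -7, -7]
MUL      : [-7, 49]
MOD      : [-7]
PUSH 2   : [-7, 2]
DIV      : [-3]
NEG      : [3]
PUSH -33 : [3, -33]
OVER     : [3, -33, 3]
ADD      : [3, -30]
SWAP     : [-30, 3]
SUB      : [-33]
PUSH -1  : [-33, -1]
PUSH 10  : [-33, -1, 10]
NEG      : [-33, -1, -10]
ADD      : [-33, -11]
SUB      : [-22]
POP      : []
PUSH 6   : [6]
PUSH 11  : [6, 11]

[6, 11]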